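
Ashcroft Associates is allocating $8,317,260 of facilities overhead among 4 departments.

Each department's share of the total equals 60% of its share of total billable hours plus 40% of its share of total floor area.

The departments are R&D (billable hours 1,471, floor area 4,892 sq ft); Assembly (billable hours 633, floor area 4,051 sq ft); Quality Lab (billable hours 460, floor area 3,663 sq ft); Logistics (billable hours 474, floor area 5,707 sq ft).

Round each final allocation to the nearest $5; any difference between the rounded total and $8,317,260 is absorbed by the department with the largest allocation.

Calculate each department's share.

R&D: $3,305,055; Assembly: $1,775,735; Quality Lab: $1,421,070; Logistics: $1,815,400

Totals — billable hours 3,038, floor area 18,313.
Blended shares (60% billable hours + 40% floor area): R&D 0.3974; Assembly 0.2135; Quality Lab 0.1709; Logistics 0.2183.
Proportional shares: R&D 3,305,055.67; Assembly 1,775,735.42; Quality Lab 1,421,070.24; Logistics 1,815,398.67.
Rounded to nearest $5: R&D $3,305,055; Assembly $1,775,735; Quality Lab $1,421,070; Logistics $1,815,400. Sum = $8,317,260.
No rounding difference to absorb.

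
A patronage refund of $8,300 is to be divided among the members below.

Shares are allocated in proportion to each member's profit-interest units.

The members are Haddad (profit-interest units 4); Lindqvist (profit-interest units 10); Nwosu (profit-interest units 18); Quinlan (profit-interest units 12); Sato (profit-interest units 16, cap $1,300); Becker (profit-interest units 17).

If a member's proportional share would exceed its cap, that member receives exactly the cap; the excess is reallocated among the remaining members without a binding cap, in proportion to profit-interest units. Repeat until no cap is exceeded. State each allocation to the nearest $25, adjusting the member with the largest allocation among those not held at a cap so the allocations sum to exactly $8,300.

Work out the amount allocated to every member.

Haddad: $450 | Lindqvist: $1,150 | Nwosu: $2,075 | Quinlan: $1,375 | Sato: $1,300 | Becker: $1,950

Total profit-interest units = 77.
Pro-rata shares before constraints: Haddad 431.17; Lindqvist 1,077.92; Nwosu 1,940.26; Quinlan 1,293.51; Sato 1,724.68; Becker 1,832.47.
Held at cap: Sato ($1,300); remaining pool $7,000 reallocated over remaining profit-interest units 61.
Redistributed shares: Haddad 459.02 → $450; Lindqvist 1,147.54 → $1,150; Nwosu 2,065.57 → $2,075; Quinlan 1,377.05 → $1,375; Becker 1,950.82 → $1,950.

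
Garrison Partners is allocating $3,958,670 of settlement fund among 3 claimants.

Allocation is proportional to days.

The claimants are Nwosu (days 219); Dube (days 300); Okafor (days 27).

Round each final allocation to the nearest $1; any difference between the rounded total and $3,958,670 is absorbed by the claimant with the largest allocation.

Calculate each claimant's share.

Sum of days: 546.
Pro-rata amounts: Nwosu 219/546 × $3,958,670 = 1,587,818.19; Dube 300/546 × $3,958,670 = 2,175,093.41; Okafor 27/546 × $3,958,670 = 195,758.41.
Rounded to nearest $1: Nwosu $1,587,818; Dube $2,175,093; Okafor $195,758. Sum = $3,958,669.
Difference $3,958,670 − $3,958,669 = +$1 applied to largest allocation (Dube): Dube becomes $2,175,094.

Nwosu: $1,587,818 · Dube: $2,175,094 · Okafor: $195,758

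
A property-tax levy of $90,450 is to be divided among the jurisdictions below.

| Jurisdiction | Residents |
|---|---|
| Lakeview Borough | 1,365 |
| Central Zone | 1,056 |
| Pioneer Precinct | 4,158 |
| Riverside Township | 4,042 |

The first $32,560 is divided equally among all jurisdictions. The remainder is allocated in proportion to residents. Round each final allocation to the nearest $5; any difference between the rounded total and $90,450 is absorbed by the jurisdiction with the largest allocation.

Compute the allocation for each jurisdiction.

Equal tier: $32,560 ÷ 4 = $8,140 apiece.
Remainder $57,890 by residents (total 10,621): Lakeview Borough 7,439.96 → $7,440; Central Zone 5,755.75 → $5,755; Pioneer Precinct 22,663.27 → $22,665; Riverside Township 22,031.01 → $22,030.
Totals: Lakeview Borough $8,140 + $7,440 = $15,580; Central Zone $8,140 + $5,755 = $13,895; Pioneer Precinct $8,140 + $22,665 = $30,805; Riverside Township $8,140 + $22,030 = $30,170.

Lakeview Borough: $15,580 | Central Zone: $13,895 | Pioneer Precinct: $30,805 | Riverside Township: $30,170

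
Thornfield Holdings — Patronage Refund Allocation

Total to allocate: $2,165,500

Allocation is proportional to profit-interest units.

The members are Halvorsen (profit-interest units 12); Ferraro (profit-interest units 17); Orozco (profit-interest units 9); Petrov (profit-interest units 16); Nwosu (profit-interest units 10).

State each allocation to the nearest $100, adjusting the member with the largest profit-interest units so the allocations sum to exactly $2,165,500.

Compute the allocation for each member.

Halvorsen: $406,000 | Ferraro: $575,200 | Orozco: $304,500 | Petrov: $541,400 | Nwosu: $338,400

Combined profit-interest units = 12 + 17 + 9 + 16 + 10 = 64.
Pro-rata amounts: Halvorsen 406,031.25; Ferraro 575,210.94; Orozco 304,523.44; Petrov 541,375.00; Nwosu 338,359.38.
At nearest $100: Halvorsen $406,000; Ferraro $575,200; Orozco $304,500; Petrov $541,400; Nwosu $338,400. Sum = $2,165,500.
No rounding difference to absorb.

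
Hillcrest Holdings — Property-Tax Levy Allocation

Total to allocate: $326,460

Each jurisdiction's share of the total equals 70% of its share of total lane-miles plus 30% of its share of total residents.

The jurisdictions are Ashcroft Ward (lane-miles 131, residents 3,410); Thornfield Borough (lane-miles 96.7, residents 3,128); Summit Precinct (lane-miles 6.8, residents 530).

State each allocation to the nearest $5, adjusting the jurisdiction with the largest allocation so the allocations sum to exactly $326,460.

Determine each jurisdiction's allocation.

Ashcroft Ward: $174,910 | Thornfield Borough: $137,580 | Summit Precinct: $13,970

Lane-miles total 234.5; residents total 7,068.
Combined weights (70% lane-miles + 30% residents): Ashcroft Ward 0.5358; Thornfield Borough 0.4214; Summit Precinct 0.0428.
Proportional shares: Ashcroft Ward 174,911.27; Thornfield Borough 137,578.12; Summit Precinct 13,970.62.
At nearest $5: Ashcroft Ward $174,910; Thornfield Borough $137,580; Summit Precinct $13,970. Sum = $326,460.
No rounding difference to absorb.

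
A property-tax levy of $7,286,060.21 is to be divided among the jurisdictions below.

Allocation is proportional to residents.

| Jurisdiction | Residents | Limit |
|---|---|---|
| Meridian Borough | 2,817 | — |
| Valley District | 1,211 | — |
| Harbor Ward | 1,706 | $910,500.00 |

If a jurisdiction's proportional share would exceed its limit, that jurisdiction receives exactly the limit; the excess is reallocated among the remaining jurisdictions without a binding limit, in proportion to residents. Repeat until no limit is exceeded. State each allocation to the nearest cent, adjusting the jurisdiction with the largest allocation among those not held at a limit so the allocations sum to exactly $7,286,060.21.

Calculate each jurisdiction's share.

Combined residents = 5,734.
Pro-rata shares before constraints: Meridian Borough 3,579,496.2699; Valley District 1,538,789.4863; Harbor Ward 2,167,774.4538.
Cap binds for Harbor Ward ($910,500.00); remaining pool $6,375,560.21 reallocated over remaining residents 4,028.
Shares after redistribution: Meridian Borough 4,458,776.8400 → $4,458,776.84; Valley District 1,916,783.3700 → $1,916,783.37.

Meridian Borough: $4,458,776.84 · Valley District: $1,916,783.37 · Harbor Ward: $910,500.00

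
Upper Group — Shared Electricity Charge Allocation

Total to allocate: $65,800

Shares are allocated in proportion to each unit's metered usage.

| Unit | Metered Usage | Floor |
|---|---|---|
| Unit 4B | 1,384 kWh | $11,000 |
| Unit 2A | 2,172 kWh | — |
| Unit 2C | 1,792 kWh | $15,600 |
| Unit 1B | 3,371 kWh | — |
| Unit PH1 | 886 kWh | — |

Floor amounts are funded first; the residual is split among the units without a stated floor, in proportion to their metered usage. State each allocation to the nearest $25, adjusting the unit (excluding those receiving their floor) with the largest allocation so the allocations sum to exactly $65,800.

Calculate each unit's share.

Minimums first: Unit 4B $11,000; Unit 2C $15,600. Remaining pool $39,200.
Remaining pool split over remaining metered usage 6,429: Unit 2A 13,243.49 → $13,250; Unit 1B 20,554.24 → $20,550; Unit PH1 5,402.27 → $5,400.

Unit 4B: $11,000 · Unit 2A: $13,250 · Unit 2C: $15,600 · Unit 1B: $20,550 · Unit PH1: $5,400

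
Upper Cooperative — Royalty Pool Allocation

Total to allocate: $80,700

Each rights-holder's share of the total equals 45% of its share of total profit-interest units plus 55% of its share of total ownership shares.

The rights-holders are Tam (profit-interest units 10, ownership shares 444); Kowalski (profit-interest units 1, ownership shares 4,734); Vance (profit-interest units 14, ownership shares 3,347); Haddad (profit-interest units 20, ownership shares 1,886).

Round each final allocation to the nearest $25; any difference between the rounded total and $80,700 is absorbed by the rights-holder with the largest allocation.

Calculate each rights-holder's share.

Tam: $9,975 | Kowalski: $21,000 | Vance: $25,550 | Haddad: $24,175

Totals — profit-interest units 45, ownership shares 10,411.
Combined weights (45% profit-interest units + 55% ownership shares): Tam 0.1235; Kowalski 0.2601; Vance 0.3168; Haddad 0.2996.
Proportional shares: Tam 9,962.90; Kowalski 20,989.36; Vance 25,567.20; Haddad 24,180.54.
At nearest $25: Tam $9,975; Kowalski $21,000; Vance $25,575; Haddad $24,175. Sum = $80,725.
Difference $80,700 − $80,725 = −$25 applied to largest allocation (Vance): Vance becomes $25,550.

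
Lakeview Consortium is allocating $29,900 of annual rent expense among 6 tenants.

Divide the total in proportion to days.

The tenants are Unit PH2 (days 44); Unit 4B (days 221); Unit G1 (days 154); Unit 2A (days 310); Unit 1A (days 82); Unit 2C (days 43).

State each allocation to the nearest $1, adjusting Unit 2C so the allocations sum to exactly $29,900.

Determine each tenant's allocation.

Unit PH2: $1,541 | Unit 4B: $7,738 | Unit G1: $5,392 | Unit 2A: $10,854 | Unit 1A: $2,871 | Unit 2C: $1,504

Combined days = 854.
Pro-rata amounts: Unit PH2 44/854 × $29,900 = 1,540.52; Unit 4B 221/854 × $29,900 = 7,737.59; Unit G1 154/854 × $29,900 = 5,391.80; Unit 2A 310/854 × $29,900 = 10,853.63; Unit 1A 82/854 × $29,900 = 2,870.96; Unit 2C 43/854 × $29,900 = 1,505.504.
After rounding ($1): Unit PH2 $1,541; Unit 4B $7,738; Unit G1 $5,392; Unit 2A $10,854; Unit 1A $2,871; Unit 2C $1,506. Sum = $29,902.
Difference $29,900 − $29,902 = −$2 applied to Unit 2C: Unit 2C becomes $1,504.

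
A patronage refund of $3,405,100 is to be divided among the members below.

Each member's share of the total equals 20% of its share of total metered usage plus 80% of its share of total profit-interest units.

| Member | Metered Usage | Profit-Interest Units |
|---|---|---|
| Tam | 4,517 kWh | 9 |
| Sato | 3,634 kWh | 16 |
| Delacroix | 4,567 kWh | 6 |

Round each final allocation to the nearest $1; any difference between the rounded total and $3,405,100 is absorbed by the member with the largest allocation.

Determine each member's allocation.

Tam: $1,032,737 | Sato: $1,600,569 | Delacroix: $771,794

Totals — metered usage 12,718, profit-interest units 31.
Composite weights (20% metered usage + 80% profit-interest units): Tam 0.3033; Sato 0.4701; Delacroix 0.2267.
Raw shares: Tam 1,032,737.02; Sato 1,600,569.22; Delacroix 771,793.76.
After rounding ($1): Tam $1,032,737; Sato $1,600,569; Delacroix $771,794. Sum = $3,405,100.
Sum already equals the total — no adjustment.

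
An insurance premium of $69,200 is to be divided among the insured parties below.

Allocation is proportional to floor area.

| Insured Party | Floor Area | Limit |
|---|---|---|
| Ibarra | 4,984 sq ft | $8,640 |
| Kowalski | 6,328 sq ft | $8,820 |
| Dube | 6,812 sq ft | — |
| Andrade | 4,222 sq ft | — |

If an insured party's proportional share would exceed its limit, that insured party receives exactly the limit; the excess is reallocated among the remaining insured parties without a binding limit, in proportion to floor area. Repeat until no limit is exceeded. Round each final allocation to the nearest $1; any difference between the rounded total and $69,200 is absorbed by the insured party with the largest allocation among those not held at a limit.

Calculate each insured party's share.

Ibarra: $8,640; Kowalski: $8,820; Dube: $31,942; Andrade: $19,798

Sum of floor area: 22,346.
Unconstrained shares: Ibarra 15,434.21; Kowalski 19,596.24; Dube 21,095.07; Andrade 13,074.48.
Capped: Ibarra ($8,640), Kowalski ($8,820); balance $51,740 reallocated over remaining floor area 11,034.
Remaining shares: Dube 31,942.44 → $31,942; Andrade 19,797.56 → $19,798.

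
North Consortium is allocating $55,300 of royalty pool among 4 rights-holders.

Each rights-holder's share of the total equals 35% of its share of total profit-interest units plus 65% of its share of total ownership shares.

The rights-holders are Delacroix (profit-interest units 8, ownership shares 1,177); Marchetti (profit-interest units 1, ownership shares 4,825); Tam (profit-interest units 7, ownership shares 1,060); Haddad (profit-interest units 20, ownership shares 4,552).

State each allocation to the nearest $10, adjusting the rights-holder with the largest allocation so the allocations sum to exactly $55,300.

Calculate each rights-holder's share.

Totals — profit-interest units 36, ownership shares 11,614.
Combined weights (35% profit-interest units + 65% ownership shares): Delacroix 0.1437; Marchetti 0.2798; Tam 0.1274; Haddad 0.4492.
Raw shares: Delacroix 7,943.89; Marchetti 15,470.88; Tam 7,044.14; Haddad 24,841.09.
At nearest $10: Delacroix $7,940; Marchetti $15,470; Tam $7,040; Haddad $24,840. Sum = $55,290.
Difference $55,300 − $55,290 = +$10 applied to largest allocation (Haddad): Haddad becomes $24,850.

Delacroix: $7,940 | Marchetti: $15,470 | Tam: $7,040 | Haddad: $24,850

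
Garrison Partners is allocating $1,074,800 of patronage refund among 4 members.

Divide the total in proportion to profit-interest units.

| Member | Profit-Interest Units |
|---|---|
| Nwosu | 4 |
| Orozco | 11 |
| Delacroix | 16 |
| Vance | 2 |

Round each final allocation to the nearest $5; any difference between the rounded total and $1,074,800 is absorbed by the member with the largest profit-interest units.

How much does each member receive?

Nwosu: $130,280 · Orozco: $358,265 · Delacroix: $521,115 · Vance: $65,140

Combined profit-interest units = 4 + 11 + 16 + 2 = 33.
Pro-rata amounts: Nwosu 130,278.79; Orozco 358,266.67; Delacroix 521,115.15; Vance 65,139.39.
Rounded to nearest $5: Nwosu $130,280; Orozco $358,265; Delacroix $521,115; Vance $65,140. Sum = $1,074,800.
Sum already equals the total — no adjustment.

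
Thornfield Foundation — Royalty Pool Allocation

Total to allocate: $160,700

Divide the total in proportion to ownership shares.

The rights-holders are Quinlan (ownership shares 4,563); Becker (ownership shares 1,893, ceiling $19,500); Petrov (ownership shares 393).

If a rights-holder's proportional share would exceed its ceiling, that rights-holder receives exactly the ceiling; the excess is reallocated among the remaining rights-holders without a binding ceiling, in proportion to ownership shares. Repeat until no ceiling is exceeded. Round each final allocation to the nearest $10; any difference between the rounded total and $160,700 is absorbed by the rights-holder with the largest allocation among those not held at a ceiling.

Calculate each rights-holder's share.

Quinlan: $130,000; Becker: $19,500; Petrov: $11,200

Combined ownership shares = 6,849.
Proportional shares (ignoring caps): Quinlan 107,062.94; Becker 44,415.99; Petrov 9,221.07.
Capped: Becker ($19,500); balance $141,200 reallocated over remaining ownership shares 4,956.
Redistributed shares: Quinlan 130,003.15 → $130,000; Petrov 11,196.85 → $11,200.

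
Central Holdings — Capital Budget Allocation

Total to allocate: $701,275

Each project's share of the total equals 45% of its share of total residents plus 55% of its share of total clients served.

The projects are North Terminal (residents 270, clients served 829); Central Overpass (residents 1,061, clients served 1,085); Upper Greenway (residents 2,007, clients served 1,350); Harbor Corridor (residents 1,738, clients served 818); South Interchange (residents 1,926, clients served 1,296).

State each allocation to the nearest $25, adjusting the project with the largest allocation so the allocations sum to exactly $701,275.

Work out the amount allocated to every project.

North Terminal: $71,625; Central Overpass: $125,625; Upper Greenway: $187,275; Harbor Corridor: $137,000; South Interchange: $179,750

Totals — residents 7,002, clients served 5,378.
Combined weights (45% residents + 55% clients served): North Terminal 0.1021; Central Overpass 0.1791; Upper Greenway 0.2670; Harbor Corridor 0.1954; South Interchange 0.2563.
Pro-rata amounts: North Terminal 71,623.16; Central Overpass 125,632.70; Upper Greenway 187,273.42; Harbor Corridor 136,995.68; South Interchange 179,750.04.
After rounding ($25): North Terminal $71,625; Central Overpass $125,625; Upper Greenway $187,275; Harbor Corridor $137,000; South Interchange $179,750. Sum = $701,275.
Rounded total matches; no reconciliation needed.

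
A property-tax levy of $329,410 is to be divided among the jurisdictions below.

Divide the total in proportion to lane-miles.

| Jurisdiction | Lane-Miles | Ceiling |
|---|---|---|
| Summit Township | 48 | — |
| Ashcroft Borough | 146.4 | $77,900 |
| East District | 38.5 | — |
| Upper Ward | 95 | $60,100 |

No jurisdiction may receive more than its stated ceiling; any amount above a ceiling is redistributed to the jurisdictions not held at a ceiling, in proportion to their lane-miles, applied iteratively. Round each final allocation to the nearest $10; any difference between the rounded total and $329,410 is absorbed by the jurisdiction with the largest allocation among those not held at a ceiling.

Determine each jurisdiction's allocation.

Summit Township: $106,220 · Ashcroft Borough: $77,900 · East District: $85,190 · Upper Ward: $60,100

Total lane-miles = 327.9.
Proportional shares (ignoring caps): Summit Township 48,221.04; Ashcroft Borough 147,074.18; East District 38,677.29; Upper Ward 95,437.48.
Cap binds for Ashcroft Borough ($77,900), Upper Ward ($60,100); residual $191,410 reallocated over remaining lane-miles 86.5.
Shares after redistribution: Summit Township 106,215.95 → $106,220; East District 85,194.05 → $85,190.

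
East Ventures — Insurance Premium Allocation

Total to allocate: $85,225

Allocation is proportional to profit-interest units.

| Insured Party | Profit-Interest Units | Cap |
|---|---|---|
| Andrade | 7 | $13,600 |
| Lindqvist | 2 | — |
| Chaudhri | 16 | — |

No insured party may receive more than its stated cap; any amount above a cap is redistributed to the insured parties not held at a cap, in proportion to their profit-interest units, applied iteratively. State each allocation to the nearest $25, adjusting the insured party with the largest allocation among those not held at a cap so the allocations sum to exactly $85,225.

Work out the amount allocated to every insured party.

Profit-interest units total: 25.
Proportional shares (ignoring caps): Andrade 23,863.00; Lindqvist 6,818.00; Chaudhri 54,544.00.
Capped: Andrade ($13,600); residual $71,625 reallocated over remaining profit-interest units 18.
Remaining shares: Lindqvist 7,958.33 → $7,950; Chaudhri 63,666.67 → $63,675.

Andrade: $13,600 | Lindqvist: $7,950 | Chaudhri: $63,675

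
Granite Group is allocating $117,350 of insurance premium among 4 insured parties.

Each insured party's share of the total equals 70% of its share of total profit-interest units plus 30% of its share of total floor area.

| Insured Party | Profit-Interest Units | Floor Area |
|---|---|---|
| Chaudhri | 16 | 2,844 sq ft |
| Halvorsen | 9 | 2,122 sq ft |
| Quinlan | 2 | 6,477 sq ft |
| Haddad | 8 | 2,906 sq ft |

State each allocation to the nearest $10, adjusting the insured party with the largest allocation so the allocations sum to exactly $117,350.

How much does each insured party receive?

Chaudhri: $44,520 | Halvorsen: $26,330 | Quinlan: $20,590 | Haddad: $25,910

Totals — profit-interest units 35, floor area 14,349.
Combined weights (70% profit-interest units + 30% floor area): Chaudhri 0.3795; Halvorsen 0.2244; Quinlan 0.1754; Haddad 0.2208.
Unrounded shares: Chaudhri 44,529.70; Halvorsen 26,329.29; Quinlan 20,585.20; Haddad 25,905.82.
Rounded to nearest $10: Chaudhri $44,530; Halvorsen $26,330; Quinlan $20,590; Haddad $25,910. Sum = $117,360.
Difference $117,350 − $117,360 = −$10 applied to largest allocation (Chaudhri): Chaudhri becomes $44,520.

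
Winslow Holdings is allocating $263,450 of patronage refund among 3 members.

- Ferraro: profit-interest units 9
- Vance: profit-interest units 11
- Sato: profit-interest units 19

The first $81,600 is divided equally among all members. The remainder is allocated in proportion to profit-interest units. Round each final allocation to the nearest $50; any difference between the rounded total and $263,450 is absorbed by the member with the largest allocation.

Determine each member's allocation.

Ferraro: $69,150 · Vance: $78,500 · Sato: $115,800

First tranche $81,600 split equally: $27,200 each.
Remainder $181,850 by profit-interest units (total 39): Ferraro 41,965.38 → $41,950; Vance 51,291.03 → $51,300; Sato 88,593.59 → $88,600.
Totals: Ferraro $27,200 + $41,950 = $69,150; Vance $27,200 + $51,300 = $78,500; Sato $27,200 + $88,600 = $115,800.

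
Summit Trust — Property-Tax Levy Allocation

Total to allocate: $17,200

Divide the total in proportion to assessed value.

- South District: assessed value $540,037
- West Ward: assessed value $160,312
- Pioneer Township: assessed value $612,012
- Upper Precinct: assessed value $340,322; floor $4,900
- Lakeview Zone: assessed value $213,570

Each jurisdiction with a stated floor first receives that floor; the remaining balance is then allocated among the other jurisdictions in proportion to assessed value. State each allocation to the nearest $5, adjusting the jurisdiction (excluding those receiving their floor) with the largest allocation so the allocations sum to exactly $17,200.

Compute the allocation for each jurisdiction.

Fund the minimums — Upper Precinct $4,900. Residual $12,300.
Residual split over remaining assessed value 1,525,931: South District 4,353.05 → $4,355; West Ward 1,292.22 → $1,290; Pioneer Township 4,933.22 → $4,935; Lakeview Zone 1,721.51 → $1,720.

South District: $4,355; West Ward: $1,290; Pioneer Township: $4,935; Upper Precinct: $4,900; Lakeview Zone: $1,720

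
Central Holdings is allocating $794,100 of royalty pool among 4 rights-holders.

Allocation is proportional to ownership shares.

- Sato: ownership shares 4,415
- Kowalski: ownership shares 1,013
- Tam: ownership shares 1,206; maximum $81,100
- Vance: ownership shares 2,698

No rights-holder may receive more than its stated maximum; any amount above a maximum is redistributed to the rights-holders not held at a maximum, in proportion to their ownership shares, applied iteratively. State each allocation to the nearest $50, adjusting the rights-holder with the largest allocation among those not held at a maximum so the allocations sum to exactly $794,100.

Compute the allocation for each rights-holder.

Sum of ownership shares: 9,332.
Proportional shares (ignoring caps): Sato 375,691.33; Kowalski 86,200.53; Tam 102,623.72; Vance 229,584.42.
Capped: Tam ($81,100); balance $713,000 reallocated over remaining ownership shares 8,126.
Remaining shares: Sato 387,385.55 → $387,400; Kowalski 88,883.71 → $88,900; Vance 236,730.74 → $236,750.
Rounding difference −$50 applied to Sato → $387,350.

Sato: $387,350; Kowalski: $88,900; Tam: $81,100; Vance: $236,750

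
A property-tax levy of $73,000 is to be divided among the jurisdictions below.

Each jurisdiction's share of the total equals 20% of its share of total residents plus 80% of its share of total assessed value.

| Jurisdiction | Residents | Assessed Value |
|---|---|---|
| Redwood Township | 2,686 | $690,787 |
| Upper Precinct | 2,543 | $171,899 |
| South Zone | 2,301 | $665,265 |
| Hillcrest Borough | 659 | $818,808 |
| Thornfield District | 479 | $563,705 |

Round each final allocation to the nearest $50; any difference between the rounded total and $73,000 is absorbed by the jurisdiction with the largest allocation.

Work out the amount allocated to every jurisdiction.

Redwood Township: $18,400; Upper Precinct: $7,750; South Zone: $17,200; Hillcrest Borough: $17,550; Thornfield District: $12,100

Residents total 8,668; assessed value total 2,910,464.
Blended shares (20% residents + 80% assessed value): Redwood Township 0.2519; Upper Precinct 0.1059; South Zone 0.2360; Hillcrest Borough 0.2403; Thornfield District 0.1660.
Proportional shares: Redwood Township 18,385.19; Upper Precinct 7,732.56; South Zone 17,224.60; Hillcrest Borough 17,539.81; Thornfield District 12,117.85.
After rounding ($50): Redwood Township $18,400; Upper Precinct $7,750; South Zone $17,200; Hillcrest Borough $17,550; Thornfield District $12,100. Sum = $73,000.
No rounding difference to absorb.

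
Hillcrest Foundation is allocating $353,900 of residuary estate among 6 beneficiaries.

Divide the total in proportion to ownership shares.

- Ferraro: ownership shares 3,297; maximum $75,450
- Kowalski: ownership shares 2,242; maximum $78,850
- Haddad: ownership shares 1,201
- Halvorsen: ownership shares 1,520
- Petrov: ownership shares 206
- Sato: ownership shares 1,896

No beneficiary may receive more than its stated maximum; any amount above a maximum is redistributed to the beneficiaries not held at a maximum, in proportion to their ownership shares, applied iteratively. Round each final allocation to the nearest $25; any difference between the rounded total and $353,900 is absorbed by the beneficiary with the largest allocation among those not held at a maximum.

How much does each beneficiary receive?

Ferraro: $75,450 | Kowalski: $78,850 | Haddad: $49,700 | Halvorsen: $62,900 | Petrov: $8,525 | Sato: $78,475

Ownership shares total: 10,362.
Proportional shares (ignoring caps): Ferraro 112,604.55; Kowalski 76,572.46; Haddad 41,018.52; Halvorsen 51,913.53; Petrov 7,035.65; Sato 64,755.30.
Held at cap: Ferraro ($75,450); balance $278,450 reallocated over remaining ownership shares 7,065.
Held at cap: Kowalski ($78,850); balance $199,600 reallocated over remaining ownership shares 4,823.
Shares after redistribution: Haddad 49,703.42 → $49,700; Halvorsen 62,905.25 → $62,900; Petrov 8,525.32 → $8,525; Sato 78,466.02 → $78,475.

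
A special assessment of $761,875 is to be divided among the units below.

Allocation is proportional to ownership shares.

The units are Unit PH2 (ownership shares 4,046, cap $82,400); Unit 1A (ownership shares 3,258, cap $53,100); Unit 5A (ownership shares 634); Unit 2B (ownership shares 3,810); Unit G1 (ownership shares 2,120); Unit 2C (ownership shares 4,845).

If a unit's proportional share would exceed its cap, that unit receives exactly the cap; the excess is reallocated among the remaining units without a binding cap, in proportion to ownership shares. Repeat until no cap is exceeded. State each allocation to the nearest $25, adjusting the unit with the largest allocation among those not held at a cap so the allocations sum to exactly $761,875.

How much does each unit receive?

Combined ownership shares = 18,713.
Proportional shares (ignoring caps): Unit PH2 164,727.53; Unit 1A 132,645.15; Unit 5A 25,812.47; Unit 2B 155,119.10; Unit G1 86,312.99; Unit 2C 197,257.76.
Held at cap: Unit PH2 ($82,400), Unit 1A ($53,100); remaining pool $626,375 reallocated over remaining ownership shares 11,409.
Redistributed shares: Unit 5A 34,807.76 → $34,800; Unit 2B 209,175.98 → $209,175; Unit G1 116,391.88 → $116,400; Unit 2C 265,999.38 → $266,000.

Unit PH2: $82,400 · Unit 1A: $53,100 · Unit 5A: $34,800 · Unit 2B: $209,175 · Unit G1: $116,400 · Unit 2C: $266,000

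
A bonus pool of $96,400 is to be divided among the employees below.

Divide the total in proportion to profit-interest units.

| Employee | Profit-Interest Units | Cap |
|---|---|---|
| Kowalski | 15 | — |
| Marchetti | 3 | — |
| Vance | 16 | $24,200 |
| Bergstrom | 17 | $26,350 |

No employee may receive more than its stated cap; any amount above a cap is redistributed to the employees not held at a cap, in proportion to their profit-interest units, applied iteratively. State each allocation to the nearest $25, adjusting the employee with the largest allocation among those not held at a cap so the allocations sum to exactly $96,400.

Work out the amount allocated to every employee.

Kowalski: $38,200 · Marchetti: $7,650 · Vance: $24,200 · Bergstrom: $26,350

Combined profit-interest units = 51.
Proportional shares (ignoring caps): Kowalski 28,352.94; Marchetti 5,670.59; Vance 30,243.14; Bergstrom 32,133.33.
Held at cap: Vance ($24,200), Bergstrom ($26,350); residual $45,850 reallocated over remaining profit-interest units 18.
Remaining shares: Kowalski 38,208.33 → $38,200; Marchetti 7,641.67 → $7,650.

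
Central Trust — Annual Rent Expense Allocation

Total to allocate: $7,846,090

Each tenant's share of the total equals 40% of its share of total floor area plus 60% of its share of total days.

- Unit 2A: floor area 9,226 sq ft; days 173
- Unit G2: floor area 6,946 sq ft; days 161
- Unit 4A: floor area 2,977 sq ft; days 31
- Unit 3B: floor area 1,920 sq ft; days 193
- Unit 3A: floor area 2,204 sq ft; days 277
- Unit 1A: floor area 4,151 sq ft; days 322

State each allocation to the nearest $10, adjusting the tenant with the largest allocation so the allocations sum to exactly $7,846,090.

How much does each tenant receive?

Unit 2A: $1,759,740 · Unit G2: $1,449,990 · Unit 4A: $466,830 · Unit 3B: $1,005,010 · Unit 3A: $1,379,300 · Unit 1A: $1,785,220

Floor area total 27,424; days total 1,157.
Combined weights (40% floor area + 60% days): Unit 2A 0.2243; Unit G2 0.1848; Unit 4A 0.0595; Unit 3B 0.1281; Unit 3A 0.1758; Unit 1A 0.2275.
Raw shares: Unit 2A 1,759,744.92; Unit G2 1,449,992.80; Unit 4A 466,825.71; Unit 3B 1,005,014.28; Unit 3A 1,379,298.59; Unit 1A 1,785,213.68.
After rounding ($10): Unit 2A $1,759,740; Unit G2 $1,449,990; Unit 4A $466,830; Unit 3B $1,005,010; Unit 3A $1,379,300; Unit 1A $1,785,210. Sum = $7,846,080.
Difference $7,846,090 − $7,846,080 = +$10 applied to largest allocation (Unit 1A): Unit 1A becomes $1,785,220.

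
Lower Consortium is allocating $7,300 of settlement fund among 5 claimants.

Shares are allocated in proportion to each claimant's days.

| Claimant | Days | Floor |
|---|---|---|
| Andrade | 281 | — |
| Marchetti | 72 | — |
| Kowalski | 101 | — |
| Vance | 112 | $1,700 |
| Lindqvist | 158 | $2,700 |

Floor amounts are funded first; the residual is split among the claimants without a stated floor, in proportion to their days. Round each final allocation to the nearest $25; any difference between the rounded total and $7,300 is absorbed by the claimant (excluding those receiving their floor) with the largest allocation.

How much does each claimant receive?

Fund the minimums — Vance $1,700; Lindqvist $2,700. Balance $2,900.
Balance split over remaining days 454: Andrade 1,794.93 → $1,800; Marchetti 459.91 → $450; Kowalski 645.15 → $650.

Andrade: $1,800 | Marchetti: $450 | Kowalski: $650 | Vance: $1,700 | Lindqvist: $2,700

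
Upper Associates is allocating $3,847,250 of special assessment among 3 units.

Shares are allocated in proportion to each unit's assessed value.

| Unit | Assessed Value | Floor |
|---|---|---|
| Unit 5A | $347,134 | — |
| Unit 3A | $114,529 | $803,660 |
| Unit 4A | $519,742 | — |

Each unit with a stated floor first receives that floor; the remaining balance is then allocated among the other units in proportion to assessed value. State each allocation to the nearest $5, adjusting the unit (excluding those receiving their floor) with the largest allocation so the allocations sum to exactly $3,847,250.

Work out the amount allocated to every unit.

Unit 5A: $1,218,785; Unit 3A: $803,660; Unit 4A: $1,824,805

Guaranteed amounts: Unit 3A $803,660. Balance $3,043,590.
Balance split over remaining assessed value 866,876: Unit 5A 1,218,782.81 → $1,218,785; Unit 4A 1,824,807.19 → $1,824,805.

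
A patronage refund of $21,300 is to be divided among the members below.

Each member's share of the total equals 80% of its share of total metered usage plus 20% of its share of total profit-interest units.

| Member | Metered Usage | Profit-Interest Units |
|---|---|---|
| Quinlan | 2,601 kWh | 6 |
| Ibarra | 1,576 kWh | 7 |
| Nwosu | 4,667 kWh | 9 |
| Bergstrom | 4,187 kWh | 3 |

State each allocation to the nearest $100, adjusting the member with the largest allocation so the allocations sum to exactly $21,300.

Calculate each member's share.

Metered usage total 13,031; profit-interest units total 25.
Composite weights (80% metered usage + 20% profit-interest units): Quinlan 0.2077; Ibarra 0.1528; Nwosu 0.3585; Bergstrom 0.2810.
Unrounded shares: Quinlan 4,423.60; Ibarra 3,253.66; Nwosu 7,636.41; Bergstrom 5,986.33.
Rounded to nearest $100: Quinlan $4,400; Ibarra $3,300; Nwosu $7,600; Bergstrom $6,000. Sum = $21,300.
Sum already equals the total — no adjustment.

Quinlan: $4,400; Ibarra: $3,300; Nwosu: $7,600; Bergstrom: $6,000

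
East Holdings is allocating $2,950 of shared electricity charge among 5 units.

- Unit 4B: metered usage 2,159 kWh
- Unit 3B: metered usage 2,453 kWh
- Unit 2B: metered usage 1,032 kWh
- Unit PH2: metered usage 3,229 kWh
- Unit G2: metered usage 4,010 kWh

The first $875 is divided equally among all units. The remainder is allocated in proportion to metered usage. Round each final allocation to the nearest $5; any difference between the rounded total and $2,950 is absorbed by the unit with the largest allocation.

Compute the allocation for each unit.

Equal tier: $875 ÷ 5 = $175 apiece.
Remainder $2,075 by metered usage (total 12,883): Unit 4B 347.74 → $350; Unit 3B 395.09 → $395; Unit 2B 166.22 → $165; Unit PH2 520.08 → $520; Unit G2 645.87 → $645.
Totals: Unit 4B $175 + $350 = $525; Unit 3B $175 + $395 = $570; Unit 2B $175 + $165 = $340; Unit PH2 $175 + $520 = $695; Unit G2 $175 + $645 = $820.

Unit 4B: $525; Unit 3B: $570; Unit 2B: $340; Unit PH2: $695; Unit G2: $820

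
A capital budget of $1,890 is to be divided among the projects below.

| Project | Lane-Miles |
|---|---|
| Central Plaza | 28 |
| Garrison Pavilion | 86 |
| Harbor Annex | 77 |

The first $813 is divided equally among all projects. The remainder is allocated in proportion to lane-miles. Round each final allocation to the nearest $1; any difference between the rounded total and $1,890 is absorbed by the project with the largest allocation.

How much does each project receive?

Central Plaza: $429 · Garrison Pavilion: $756 · Harbor Annex: $705

Equal tier: $813 ÷ 3 = $271 apiece.
Remainder $1,077 by lane-miles (total 191): Central Plaza 157.88 → $158; Garrison Pavilion 484.93 → $485; Harbor Annex 434.18 → $434.
Totals: Central Plaza $271 + $158 = $429; Garrison Pavilion $271 + $485 = $756; Harbor Annex $271 + $434 = $705.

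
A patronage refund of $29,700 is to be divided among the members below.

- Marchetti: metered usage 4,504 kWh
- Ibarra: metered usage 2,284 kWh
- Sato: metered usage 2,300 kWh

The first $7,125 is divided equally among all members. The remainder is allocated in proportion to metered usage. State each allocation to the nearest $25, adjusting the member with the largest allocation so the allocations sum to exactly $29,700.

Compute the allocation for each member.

$7,125 shared equally gives $2,375 per member.
Remainder $22,575 by metered usage (total 9,088): Marchetti 11,188.14 → $11,200; Ibarra 5,673.56 → $5,675; Sato 5,713.30 → $5,725.
Rounding difference −$25 on remainder applied to Marchetti.
Totals: Marchetti $2,375 + $11,175 = $13,550; Ibarra $2,375 + $5,675 = $8,050; Sato $2,375 + $5,725 = $8,100.

Marchetti: $13,550 | Ibarra: $8,050 | Sato: $8,100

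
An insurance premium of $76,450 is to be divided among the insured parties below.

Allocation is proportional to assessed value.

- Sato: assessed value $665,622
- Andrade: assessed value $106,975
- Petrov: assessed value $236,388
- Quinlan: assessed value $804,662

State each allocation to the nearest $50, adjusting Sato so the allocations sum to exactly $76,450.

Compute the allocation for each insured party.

Total assessed value = 1,813,647.
Proportional shares: Sato 665,622/1,813,647 × $76,450 = 28,057.72; Andrade 106,975/1,813,647 × $76,450 = 4,509.28; Petrov 236,388/1,813,647 × $76,450 = 9,964.38; Quinlan 804,662/1,813,647 × $76,450 = 33,918.62.
Rounded to nearest $50: Sato $28,050; Andrade $4,500; Petrov $9,950; Quinlan $33,900. Sum = $76,400.
Difference $76,450 − $76,400 = +$50 applied to Sato: Sato becomes $28,100.

Sato: $28,100; Andrade: $4,500; Petrov: $9,950; Quinlan: $33,900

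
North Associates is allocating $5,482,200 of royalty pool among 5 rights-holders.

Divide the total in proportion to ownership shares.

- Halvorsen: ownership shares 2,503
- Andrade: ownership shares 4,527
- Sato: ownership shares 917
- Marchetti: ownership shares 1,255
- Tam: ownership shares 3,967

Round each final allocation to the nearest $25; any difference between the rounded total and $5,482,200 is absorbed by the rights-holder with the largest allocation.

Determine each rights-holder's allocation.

Halvorsen: $1,042,000; Andrade: $1,884,550; Sato: $381,750; Marchetti: $522,450; Tam: $1,651,450

Total ownership shares = 13,169.
Proportional shares: Halvorsen 2,503/13,169 × $5,482,200 = 1,041,988.50; Andrade 4,527/13,169 × $5,482,200 = 1,884,571.30; Sato 917/13,169 × $5,482,200 = 381,743.29; Marchetti 1,255/13,169 × $5,482,200 = 522,451.29; Tam 3,967/13,169 × $5,482,200 = 1,651,445.62.
After rounding ($25): Halvorsen $1,042,000; Andrade $1,884,575; Sato $381,750; Marchetti $522,450; Tam $1,651,450. Sum = $5,482,225.
Difference $5,482,200 − $5,482,225 = −$25 applied to largest allocation (Andrade): Andrade becomes $1,884,550.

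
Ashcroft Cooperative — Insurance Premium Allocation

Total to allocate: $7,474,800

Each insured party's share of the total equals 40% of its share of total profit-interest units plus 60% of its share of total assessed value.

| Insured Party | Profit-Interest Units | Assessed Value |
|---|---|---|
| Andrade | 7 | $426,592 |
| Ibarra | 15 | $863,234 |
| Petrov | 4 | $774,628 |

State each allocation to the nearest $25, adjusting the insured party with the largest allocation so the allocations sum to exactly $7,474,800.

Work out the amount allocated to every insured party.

Profit-interest units total 26; assessed value total 2,064,454.
Blended shares (40% profit-interest units + 60% assessed value): Andrade 0.2317; Ibarra 0.4817; Petrov 0.2867.
Pro-rata amounts: Andrade 1,731,719.35; Ibarra 3,600,268.53; Petrov 2,142,812.12.
After rounding ($25): Andrade $1,731,725; Ibarra $3,600,275; Petrov $2,142,800. Sum = $7,474,800.
Rounded total matches; no reconciliation needed.

Andrade: $1,731,725 | Ibarra: $3,600,275 | Petrov: $2,142,800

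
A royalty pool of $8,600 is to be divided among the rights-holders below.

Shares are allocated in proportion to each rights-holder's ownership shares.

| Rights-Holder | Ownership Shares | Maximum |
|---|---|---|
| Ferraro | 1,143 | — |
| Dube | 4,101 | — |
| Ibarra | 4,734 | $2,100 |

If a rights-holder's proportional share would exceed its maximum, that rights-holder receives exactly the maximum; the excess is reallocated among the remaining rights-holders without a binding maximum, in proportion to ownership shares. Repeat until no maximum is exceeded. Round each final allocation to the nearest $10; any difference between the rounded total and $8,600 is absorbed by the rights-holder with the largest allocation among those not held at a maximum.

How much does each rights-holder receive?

Ownership shares total: 9,978.
Unconstrained shares: Ferraro 985.15; Dube 3,534.64; Ibarra 4,080.22.
Cap binds for Ibarra ($2,100); remaining pool $6,500 reallocated over remaining ownership shares 5,244.
Remaining shares: Ferraro 1,416.76 → $1,420; Dube 5,083.24 → $5,080.

Ferraro: $1,420 | Dube: $5,080 | Ibarra: $2,100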